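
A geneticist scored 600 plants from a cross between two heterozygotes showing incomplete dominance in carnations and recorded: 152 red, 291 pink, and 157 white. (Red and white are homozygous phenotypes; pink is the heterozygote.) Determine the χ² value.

With incomplete dominance, a heterozygote × heterozygote cross gives a 1:2:1 phenotypic ratio.
Expected counts for N = 600 under a 1:2:1 ratio (total parts = 4):
  red: 600 × 1/4 = 150
  pink: 600 × 2/4 = 300
  white: 600 × 1/4 = 150
χ² = Σ (O − E)² / E
  red: (152 − 150)² / 150 = 0.0267
  pink: (291 − 300)² / 300 = 0.2700
  white: (157 − 150)² / 150 = 0.3267
χ² = 0.0267 + 0.2700 + 0.3267 = 0.6234 ≈ 0.623

0.623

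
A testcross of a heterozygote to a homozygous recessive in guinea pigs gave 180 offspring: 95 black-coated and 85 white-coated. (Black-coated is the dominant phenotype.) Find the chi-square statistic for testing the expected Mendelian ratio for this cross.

0.556

A testcross of a heterozygote (Aa × aa) gives a 1:1 phenotypic ratio.
Expected counts for N = 180 under a 1:1 ratio (total parts = 2):
  black-coated: 180 × 1/2 = 90
  white-coated: 180 × 1/2 = 90
χ² = Σ (O − E)² / E
  black-coated: (95 − 90)² / 90 = 0.2778
  white-coated: (85 − 90)² / 90 = 0.2778
χ² = 0.2778 + 0.2778 = 0.5556 ≈ 0.556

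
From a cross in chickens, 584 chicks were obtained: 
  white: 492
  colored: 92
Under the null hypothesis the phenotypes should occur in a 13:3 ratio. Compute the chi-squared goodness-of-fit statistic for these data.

Total ratio parts = 16. Expected numbers out of 584:
  white: 584 × 13/16 = 474.5
  colored: 584 × 3/16 = 109.5
χ² = Σ (O − E)² / E
  white: (492 − 474.5)² / 474.5 = 0.6454
  colored: (92 − 109.5)² / 109.5 = 2.7968
χ² = 0.6454 + 2.7968 = 3.4422 ≈ 3.442

3.442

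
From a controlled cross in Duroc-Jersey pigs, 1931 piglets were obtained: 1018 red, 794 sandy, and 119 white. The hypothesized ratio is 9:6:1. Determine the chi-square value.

Expected counts for N = 1931 under a 9:6:1 ratio (total parts = 16):
  red: 1931 × 9/16 = 1086.1875
  sandy: 1931 × 6/16 = 724.125
  white: 1931 × 1/16 = 120.6875
χ² = Σ (O − E)² / E
  red: (1018 − 1086.1875)² / 1086.1875 = 4.2806
  sandy: (794 − 724.125)² / 724.125 = 6.7426
  white: (119 − 120.6875)² / 120.6875 = 0.0236
χ² = 4.2806 + 6.7426 + 0.0236 = 11.0468 ≈ 11.047

11.047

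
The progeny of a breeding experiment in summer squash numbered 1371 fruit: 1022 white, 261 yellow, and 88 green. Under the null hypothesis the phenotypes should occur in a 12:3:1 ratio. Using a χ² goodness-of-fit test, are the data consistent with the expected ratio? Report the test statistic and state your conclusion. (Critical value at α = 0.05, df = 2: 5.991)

0.161; consistent

Expected counts for N = 1371 under a 12:3:1 ratio (total parts = 16):
  white: 1371 × 12/16 = 1028.25
  yellow: 1371 × 3/16 = 257.0625
  green: 1371 × 1/16 = 85.6875
χ² = Σ (O − E)² / E
  white: (1022 − 1028.25)² / 1028.25 = 0.0380
  yellow: (261 − 257.0625)² / 257.0625 = 0.0603
  green: (88 − 85.6875)² / 85.6875 = 0.0624
χ² = 0.0380 + 0.0603 + 0.0624 = 0.1607 ≈ 0.161
Degrees of freedom = 3 − 1 = 2; critical value at α = 0.05 is 5.991.
Since 0.161 < 5.991, we fail to reject the null hypothesis — the data are consistent with the 12:3:1 ratio.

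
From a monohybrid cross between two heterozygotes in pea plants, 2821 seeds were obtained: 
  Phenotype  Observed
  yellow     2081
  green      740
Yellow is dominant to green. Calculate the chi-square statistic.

2.283

For a monohybrid cross between heterozygotes with complete dominance, the expected phenotypic ratio is 3:1.
The 3:1 ratio has 4 parts, so with N = 2821 the expected counts are:
  yellow: 2821 × 3/4 = 2115.75
  green: 2821 × 1/4 = 705.25
χ² = Σ (O − E)² / E
  yellow: (2081 − 2115.75)² / 2115.75 = 0.5707
  green: (740 − 705.25)² / 705.25 = 1.7122
χ² = 0.5707 + 1.7122 = 2.2829 ≈ 2.283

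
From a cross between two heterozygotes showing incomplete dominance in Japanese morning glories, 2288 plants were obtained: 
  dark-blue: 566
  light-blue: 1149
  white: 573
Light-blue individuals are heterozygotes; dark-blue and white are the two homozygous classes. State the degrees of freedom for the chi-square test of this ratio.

With incomplete dominance, a heterozygote × heterozygote cross gives a 1:2:1 phenotypic ratio.
A goodness-of-fit test with 3 phenotype classes has df = 3 − 1 = 2.

2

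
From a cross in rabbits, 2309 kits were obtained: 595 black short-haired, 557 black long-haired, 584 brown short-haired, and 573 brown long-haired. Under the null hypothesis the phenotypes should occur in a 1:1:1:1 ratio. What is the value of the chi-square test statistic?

Under the 1:1:1:1 hypothesis (Σ ratio = 4, N = 2309):
  black short-haired: 2309 × 1/4 = 577.25
  black long-haired: 2309 × 1/4 = 577.25
  brown short-haired: 2309 × 1/4 = 577.25
  brown long-haired: 2309 × 1/4 = 577.25
χ² = Σ (O − E)² / E
  black short-haired: (595 − 577.25)² / 577.25 = 0.5458
  black long-haired: (557 − 577.25)² / 577.25 = 0.7104
  brown short-haired: (584 − 577.25)² / 577.25 = 0.0789
  brown long-haired: (573 − 577.25)² / 577.25 = 0.0313
χ² = 0.5458 + 0.7104 + 0.0789 + 0.0313 = 1.3664 ≈ 1.366

1.366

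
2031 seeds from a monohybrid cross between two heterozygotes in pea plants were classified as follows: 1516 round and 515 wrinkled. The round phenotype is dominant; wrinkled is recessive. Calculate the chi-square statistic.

0.138

For a monohybrid cross between heterozygotes with complete dominance, the expected phenotypic ratio is 3:1.
Under the 3:1 hypothesis (Σ ratio = 4, N = 2031):
  round: 2031 × 3/4 = 1523.25
  wrinkled: 2031 × 1/4 = 507.75
χ² = Σ (O − E)² / E
  round: (1516 − 1523.25)² / 1523.25 = 0.0345
  wrinkled: (515 − 507.75)² / 507.75 = 0.1035
χ² = 0.0345 + 0.1035 = 0.138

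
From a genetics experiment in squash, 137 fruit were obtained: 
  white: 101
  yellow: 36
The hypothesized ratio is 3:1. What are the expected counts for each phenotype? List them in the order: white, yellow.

102.75, 34.25

Total ratio parts = 4. Expected numbers out of 137:
  white: 137 × 3/4 = 102.75
  yellow: 137 × 1/4 = 34.25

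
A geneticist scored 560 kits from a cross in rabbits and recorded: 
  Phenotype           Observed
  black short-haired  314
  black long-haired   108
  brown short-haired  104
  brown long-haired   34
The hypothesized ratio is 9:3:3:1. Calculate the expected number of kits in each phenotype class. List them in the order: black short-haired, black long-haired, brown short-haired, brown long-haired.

315, 105, 105, 35

Under the 9:3:3:1 hypothesis (Σ ratio = 16, N = 560):
  black short-haired: 560 × 9/16 = 315
  black long-haired: 560 × 3/16 = 105
  brown short-haired: 560 × 3/16 = 105
  brown long-haired: 560 × 1/16 = 35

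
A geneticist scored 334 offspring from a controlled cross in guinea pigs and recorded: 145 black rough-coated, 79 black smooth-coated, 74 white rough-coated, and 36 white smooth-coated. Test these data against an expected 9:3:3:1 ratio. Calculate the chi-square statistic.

Total ratio parts = 16. Expected numbers out of 334:
  black rough-coated: 334 × 9/16 = 187.875
  black smooth-coated: 334 × 3/16 = 62.625
  white rough-coated: 334 × 3/16 = 62.625
  white smooth-coated: 334 × 1/16 = 20.875
χ² = Σ (O − E)² / E
  black rough-coated: (145 − 187.875)² / 187.875 = 9.7845
  black smooth-coated: (79 − 62.625)² / 62.625 = 4.2817
  white rough-coated: (74 − 62.625)² / 62.625 = 2.0661
  white smooth-coated: (36 − 20.875)² / 20.875 = 10.9588
χ² = 9.7845 + 4.2817 + 2.0661 + 10.9588 = 27.0911 ≈ 27.091

27.091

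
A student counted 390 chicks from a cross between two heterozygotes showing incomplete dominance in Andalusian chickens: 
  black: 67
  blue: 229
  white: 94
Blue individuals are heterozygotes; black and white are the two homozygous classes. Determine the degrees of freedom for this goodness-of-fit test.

With incomplete dominance, a heterozygote × heterozygote cross gives a 1:2:1 phenotypic ratio.
A goodness-of-fit test with 3 phenotype classes has df = 3 − 1 = 2.

2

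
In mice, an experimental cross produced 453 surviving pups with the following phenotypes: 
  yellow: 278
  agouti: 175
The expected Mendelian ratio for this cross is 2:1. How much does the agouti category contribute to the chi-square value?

3.815

Expected counts for N = 453 under a 2:1 ratio (total parts = 3):
  yellow: 453 × 2/3 = 302
  agouti: 453 × 1/3 = 151
Contribution of agouti: (175 − 151)² / 151 = 3.8146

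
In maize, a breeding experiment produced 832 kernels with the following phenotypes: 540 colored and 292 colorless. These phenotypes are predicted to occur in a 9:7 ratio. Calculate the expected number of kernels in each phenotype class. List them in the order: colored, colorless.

468, 364

Expected counts for N = 832 under a 9:7 ratio (total parts = 16):
  colored: 832 × 9/16 = 468
  colorless: 832 × 7/16 = 364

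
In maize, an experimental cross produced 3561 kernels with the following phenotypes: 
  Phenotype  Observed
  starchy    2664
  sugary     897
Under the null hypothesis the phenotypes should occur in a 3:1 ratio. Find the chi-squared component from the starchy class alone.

Total ratio parts = 4. Expected numbers out of 3561:
  starchy: 3561 × 3/4 = 2670.75
  sugary: 3561 × 1/4 = 890.25
Contribution of starchy: (2664 − 2670.75)² / 2670.75 = 0.0171

0.017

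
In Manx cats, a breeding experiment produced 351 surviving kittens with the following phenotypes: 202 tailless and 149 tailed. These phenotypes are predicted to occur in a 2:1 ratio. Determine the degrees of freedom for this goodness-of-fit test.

A goodness-of-fit test with 2 phenotype classes has df = 2 − 1 = 1.

1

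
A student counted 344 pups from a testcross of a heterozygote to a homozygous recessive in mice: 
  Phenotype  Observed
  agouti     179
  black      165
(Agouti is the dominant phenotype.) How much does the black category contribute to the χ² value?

A testcross of a heterozygote (Aa × aa) gives a 1:1 phenotypic ratio.
Expected counts for N = 344 under a 1:1 ratio (total parts = 2):
  agouti: 344 × 1/2 = 172
  black: 344 × 1/2 = 172
Contribution of black: (165 − 172)² / 172 = 0.2849

0.285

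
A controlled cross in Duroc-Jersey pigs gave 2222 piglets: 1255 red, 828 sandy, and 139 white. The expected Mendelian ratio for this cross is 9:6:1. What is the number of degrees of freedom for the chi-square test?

A goodness-of-fit test with 3 phenotype classes has df = 3 − 1 = 2.

2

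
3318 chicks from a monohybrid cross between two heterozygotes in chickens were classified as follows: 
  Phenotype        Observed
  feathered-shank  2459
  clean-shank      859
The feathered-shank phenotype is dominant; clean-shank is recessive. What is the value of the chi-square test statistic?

For a monohybrid cross between heterozygotes with complete dominance, the expected phenotypic ratio is 3:1.
Under the 3:1 hypothesis (Σ ratio = 4, N = 3318):
  feathered-shank: 3318 × 3/4 = 2488.5
  clean-shank: 3318 × 1/4 = 829.5
χ² = Σ (O − E)² / E
  feathered-shank: (2459 − 2488.5)² / 2488.5 = 0.3497
  clean-shank: (859 − 829.5)² / 829.5 = 1.0491
χ² = 0.3497 + 1.0491 = 1.3988 ≈ 1.399

1.399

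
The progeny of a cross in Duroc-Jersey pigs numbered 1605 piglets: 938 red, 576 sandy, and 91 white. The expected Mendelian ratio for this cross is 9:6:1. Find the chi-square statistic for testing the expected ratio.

3.348

Under the 9:6:1 hypothesis (Σ ratio = 16, N = 1605):
  red: 1605 × 9/16 = 902.8125
  sandy: 1605 × 6/16 = 601.875
  white: 1605 × 1/16 = 100.3125
χ² = Σ (O − E)² / E
  red: (938 − 902.8125)² / 902.8125 = 1.3714
  sandy: (576 − 601.875)² / 601.875 = 1.1124
  white: (91 − 100.3125)² / 100.3125 = 0.8645
χ² = 1.3714 + 1.1124 + 0.8645 = 3.3483 ≈ 3.348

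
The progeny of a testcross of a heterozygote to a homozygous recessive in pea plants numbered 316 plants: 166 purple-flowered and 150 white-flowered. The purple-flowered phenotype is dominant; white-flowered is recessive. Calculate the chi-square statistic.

0.810

A testcross of a heterozygote (Aa × aa) gives a 1:1 phenotypic ratio.
Under the 1:1 hypothesis (Σ ratio = 2, N = 316):
  purple-flowered: 316 × 1/2 = 158
  white-flowered: 316 × 1/2 = 158
χ² = Σ (O − E)² / E
  purple-flowered: (166 − 158)² / 158 = 0.4051
  white-flowered: (150 − 158)² / 158 = 0.4051
χ² = 0.4051 + 0.4051 = 0.8102 ≈ 0.810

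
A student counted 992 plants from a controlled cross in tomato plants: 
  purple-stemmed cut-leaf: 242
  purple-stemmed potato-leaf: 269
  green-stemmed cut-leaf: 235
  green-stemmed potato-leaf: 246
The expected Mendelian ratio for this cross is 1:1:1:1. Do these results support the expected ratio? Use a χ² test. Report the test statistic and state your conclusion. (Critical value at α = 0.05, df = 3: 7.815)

2.621; consistent

Expected counts for N = 992 under a 1:1:1:1 ratio (total parts = 4):
  purple-stemmed cut-leaf: 992 × 1/4 = 248
  purple-stemmed potato-leaf: 992 × 1/4 = 248
  green-stemmed cut-leaf: 992 × 1/4 = 248
  green-stemmed potato-leaf: 992 × 1/4 = 248
χ² = Σ (O − E)² / E
  purple-stemmed cut-leaf: (242 − 248)² / 248 = 0.1452
  purple-stemmed potato-leaf: (269 − 248)² / 248 = 1.7782
  green-stemmed cut-leaf: (235 − 248)² / 248 = 0.6815
  green-stemmed potato-leaf: (246 − 248)² / 248 = 0.0161
χ² = 0.1452 + 1.7782 + 0.6815 + 0.0161 = 2.621
Degrees of freedom = 4 − 1 = 3; critical value at α = 0.05 is 7.815.
Since 2.621 < 7.815, we fail to reject the null hypothesis — the data are consistent with the 1:1:1:1 ratio.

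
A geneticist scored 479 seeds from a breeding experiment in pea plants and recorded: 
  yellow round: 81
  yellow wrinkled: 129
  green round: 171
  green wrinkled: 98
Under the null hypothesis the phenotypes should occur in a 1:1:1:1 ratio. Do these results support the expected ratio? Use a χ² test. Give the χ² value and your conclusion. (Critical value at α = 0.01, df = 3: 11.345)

The 1:1:1:1 ratio has 4 parts, so with N = 479 the expected counts are:
  yellow round: 479 × 1/4 = 119.75
  yellow wrinkled: 479 × 1/4 = 119.75
  green round: 479 × 1/4 = 119.75
  green wrinkled: 479 × 1/4 = 119.75
χ² = Σ (O − E)² / E
  yellow round: (81 − 119.75)² / 119.75 = 12.5391
  yellow wrinkled: (129 − 119.75)² / 119.75 = 0.7145
  green round: (171 − 119.75)² / 119.75 = 21.9337
  green wrinkled: (98 − 119.75)² / 119.75 = 3.9504
χ² = 12.5391 + 0.7145 + 21.9337 + 3.9504 = 39.1377 ≈ 39.138
Degrees of freedom = 4 − 1 = 3; critical value at α = 0.01 is 11.345.
Since 39.138 > 11.345, we reject the null hypothesis — the data do not fit the 1:1:1:1 ratio.

39.138; not consistent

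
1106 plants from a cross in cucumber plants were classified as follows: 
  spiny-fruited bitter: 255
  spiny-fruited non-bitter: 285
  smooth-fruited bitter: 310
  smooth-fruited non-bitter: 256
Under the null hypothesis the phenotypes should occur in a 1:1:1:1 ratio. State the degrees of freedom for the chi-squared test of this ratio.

3

A goodness-of-fit test with 4 phenotype classes has df = 4 − 1 = 3.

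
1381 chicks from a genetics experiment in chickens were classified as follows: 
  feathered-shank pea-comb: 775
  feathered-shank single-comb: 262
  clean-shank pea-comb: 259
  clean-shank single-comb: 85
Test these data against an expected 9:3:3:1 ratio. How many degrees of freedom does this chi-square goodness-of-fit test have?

A goodness-of-fit test with 4 phenotype classes has df = 4 − 1 = 3.

3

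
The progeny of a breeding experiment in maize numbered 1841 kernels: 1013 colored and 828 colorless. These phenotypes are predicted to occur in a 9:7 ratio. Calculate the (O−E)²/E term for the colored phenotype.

0.492

The 9:7 ratio has 16 parts, so with N = 1841 the expected counts are:
  colored: 1841 × 9/16 = 1035.5625
  colorless: 1841 × 7/16 = 805.4375
Contribution of colored: (1013 − 1035.5625)² / 1035.5625 = 0.4916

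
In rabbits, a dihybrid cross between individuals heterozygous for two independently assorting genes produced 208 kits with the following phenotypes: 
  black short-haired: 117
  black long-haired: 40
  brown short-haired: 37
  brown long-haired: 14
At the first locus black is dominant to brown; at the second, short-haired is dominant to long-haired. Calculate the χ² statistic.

0.205

A dihybrid F₂ with independent assortment and complete dominance at both loci gives a 9:3:3:1 phenotypic ratio.
Total ratio parts = 16. Expected numbers out of 208:
  black short-haired: 208 × 9/16 = 117
  black long-haired: 208 × 3/16 = 39
  brown short-haired: 208 × 3/16 = 39
  brown long-haired: 208 × 1/16 = 13
χ² = Σ (O − E)² / E
  black short-haired: (117 − 117)² / 117 = 0.0000
  black long-haired: (40 − 39)² / 39 = 0.0256
  brown short-haired: (37 − 39)² / 39 = 0.1026
  brown long-haired: (14 − 13)² / 13 = 0.0769
χ² = 0.0000 + 0.0256 + 0.1026 + 0.0769 = 0.2051 ≈ 0.205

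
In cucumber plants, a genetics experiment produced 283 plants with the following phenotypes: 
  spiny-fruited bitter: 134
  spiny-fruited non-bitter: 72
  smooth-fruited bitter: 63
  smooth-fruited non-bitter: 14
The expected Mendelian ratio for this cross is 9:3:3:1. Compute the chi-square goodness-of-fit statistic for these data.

13.374

The 9:3:3:1 ratio has 16 parts, so with N = 283 the expected counts are:
  spiny-fruited bitter: 283 × 9/16 = 159.1875
  spiny-fruited non-bitter: 283 × 3/16 = 53.0625
  smooth-fruited bitter: 283 × 3/16 = 53.0625
  smooth-fruited non-bitter: 283 × 1/16 = 17.6875
χ² = Σ (O − E)² / E
  spiny-fruited bitter: (134 − 159.1875)² / 159.1875 = 3.9853
  spiny-fruited non-bitter: (72 − 53.0625)² / 53.0625 = 6.7586
  smooth-fruited bitter: (63 − 53.0625)² / 53.0625 = 1.8611
  smooth-fruited non-bitter: (14 − 17.6875)² / 17.6875 = 0.7688
χ² = 3.9853 + 6.7586 + 1.8611 + 0.7688 = 13.3738 ≈ 13.374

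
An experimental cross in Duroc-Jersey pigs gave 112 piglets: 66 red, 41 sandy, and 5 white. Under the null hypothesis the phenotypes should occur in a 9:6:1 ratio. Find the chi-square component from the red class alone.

0.143

Expected counts for N = 112 under a 9:6:1 ratio (total parts = 16):
  red: 112 × 9/16 = 63
  sandy: 112 × 6/16 = 42
  white: 112 × 1/16 = 7
Contribution of red: (66 − 63)² / 63 = 0.1429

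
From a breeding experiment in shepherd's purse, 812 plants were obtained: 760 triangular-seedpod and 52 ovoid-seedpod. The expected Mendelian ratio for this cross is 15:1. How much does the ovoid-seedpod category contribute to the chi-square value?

Under the 15:1 hypothesis (Σ ratio = 16, N = 812):
  triangular-seedpod: 812 × 15/16 = 761.25
  ovoid-seedpod: 812 × 1/16 = 50.75
Contribution of ovoid-seedpod: (52 − 50.75)² / 50.75 = 0.0308

0.031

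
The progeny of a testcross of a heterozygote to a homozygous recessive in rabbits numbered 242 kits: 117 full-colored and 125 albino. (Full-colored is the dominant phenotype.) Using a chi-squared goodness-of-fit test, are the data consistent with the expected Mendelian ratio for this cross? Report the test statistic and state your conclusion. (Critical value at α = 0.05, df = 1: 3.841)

0.264; consistent

A testcross of a heterozygote (Aa × aa) gives a 1:1 phenotypic ratio.
Expected counts for N = 242 under a 1:1 ratio (total parts = 2):
  full-colored: 242 × 1/2 = 121
  albino: 242 × 1/2 = 121
χ² = Σ (O − E)² / E
  full-colored: (117 − 121)² / 121 = 0.1322
  albino: (125 − 121)² / 121 = 0.1322
χ² = 0.1322 + 0.1322 = 0.2644 ≈ 0.264
Degrees of freedom = 2 − 1 = 1; critical value at α = 0.05 is 3.841.
Since 0.264 < 3.841, we fail to reject the null hypothesis — the data are consistent with the 1:1 ratio.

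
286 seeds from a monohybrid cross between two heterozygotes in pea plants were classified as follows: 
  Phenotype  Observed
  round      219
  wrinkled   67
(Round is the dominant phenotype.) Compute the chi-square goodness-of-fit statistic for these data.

0.378

For a monohybrid cross between heterozygotes with complete dominance, the expected phenotypic ratio is 3:1.
Under the 3:1 hypothesis (Σ ratio = 4, N = 286):
  round: 286 × 3/4 = 214.5
  wrinkled: 286 × 1/4 = 71.5
χ² = Σ (O − E)² / E
  round: (219 − 214.5)² / 214.5 = 0.0944
  wrinkled: (67 − 71.5)² / 71.5 = 0.2832
χ² = 0.0944 + 0.2832 = 0.3776 ≈ 0.378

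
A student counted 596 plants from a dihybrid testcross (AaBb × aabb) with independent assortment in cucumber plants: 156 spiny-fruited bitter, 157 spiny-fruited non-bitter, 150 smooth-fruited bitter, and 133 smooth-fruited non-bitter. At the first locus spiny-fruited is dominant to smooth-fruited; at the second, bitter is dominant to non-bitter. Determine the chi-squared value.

2.483

A dihybrid testcross with independent assortment gives a 1:1:1:1 ratio.
Under the 1:1:1:1 hypothesis (Σ ratio = 4, N = 596):
  spiny-fruited bitter: 596 × 1/4 = 149
  spiny-fruited non-bitter: 596 × 1/4 = 149
  smooth-fruited bitter: 596 × 1/4 = 149
  smooth-fruited non-bitter: 596 × 1/4 = 149
χ² = Σ (O − E)² / E
  spiny-fruited bitter: (156 − 149)² / 149 = 0.3289
  spiny-fruited non-bitter: (157 − 149)² / 149 = 0.4295
  smooth-fruited bitter: (150 − 149)² / 149 = 0.0067
  smooth-fruited non-bitter: (133 − 149)² / 149 = 1.7181
χ² = 0.3289 + 0.4295 + 0.0067 + 1.7181 = 2.4832 ≈ 2.483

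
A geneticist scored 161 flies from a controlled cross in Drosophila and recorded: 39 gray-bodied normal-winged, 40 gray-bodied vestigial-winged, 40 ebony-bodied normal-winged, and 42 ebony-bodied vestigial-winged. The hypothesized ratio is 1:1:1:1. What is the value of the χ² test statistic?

0.118

Total ratio parts = 4. Expected numbers out of 161:
  gray-bodied normal-winged: 161 × 1/4 = 40.25
  gray-bodied vestigial-winged: 161 × 1/4 = 40.25
  ebony-bodied normal-winged: 161 × 1/4 = 40.25
  ebony-bodied vestigial-winged: 161 × 1/4 = 40.25
χ² = Σ (O − E)² / E
  gray-bodied normal-winged: (39 − 40.25)² / 40.25 = 0.0388
  gray-bodied vestigial-winged: (40 − 40.25)² / 40.25 = 0.0016
  ebony-bodied normal-winged: (40 − 40.25)² / 40.25 = 0.0016
  ebony-bodied vestigial-winged: (42 − 40.25)² / 40.25 = 0.0761
χ² = 0.0388 + 0.0016 + 0.0016 + 0.0761 = 0.1181 ≈ 0.118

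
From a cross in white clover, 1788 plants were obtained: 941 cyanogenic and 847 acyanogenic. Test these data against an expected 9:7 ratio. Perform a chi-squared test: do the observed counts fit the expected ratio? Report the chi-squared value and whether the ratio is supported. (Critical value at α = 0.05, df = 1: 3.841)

9.528; not consistent

Expected counts for N = 1788 under a 9:7 ratio (total parts = 16):
  cyanogenic: 1788 × 9/16 = 1005.75
  acyanogenic: 1788 × 7/16 = 782.25
χ² = Σ (O − E)² / E
  cyanogenic: (941 − 1005.75)² / 1005.75 = 4.1686
  acyanogenic: (847 − 782.25)² / 782.25 = 5.3596
χ² = 4.1686 + 5.3596 = 9.5282 ≈ 9.528
Degrees of freedom = 2 − 1 = 1; critical value at α = 0.05 is 3.841.
Since 9.528 > 3.841, we reject the null hypothesis — the data do not fit the 9:7 ratio.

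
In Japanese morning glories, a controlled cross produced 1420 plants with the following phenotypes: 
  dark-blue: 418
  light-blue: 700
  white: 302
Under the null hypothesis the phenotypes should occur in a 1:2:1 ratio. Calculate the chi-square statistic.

19.234

The 1:2:1 ratio has 4 parts, so with N = 1420 the expected counts are:
  dark-blue: 1420 × 1/4 = 355
  light-blue: 1420 × 2/4 = 710
  white: 1420 × 1/4 = 355
χ² = Σ (O − E)² / E
  dark-blue: (418 − 355)² / 355 = 11.1803
  light-blue: (700 − 710)² / 710 = 0.1408
  white: (302 − 355)² / 355 = 7.9127
χ² = 11.1803 + 0.1408 + 7.9127 = 19.2338 ≈ 19.234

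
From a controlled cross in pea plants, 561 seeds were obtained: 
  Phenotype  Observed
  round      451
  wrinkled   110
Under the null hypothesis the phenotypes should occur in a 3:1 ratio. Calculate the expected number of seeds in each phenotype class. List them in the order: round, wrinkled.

420.75, 140.25

Under the 3:1 hypothesis (Σ ratio = 4, N = 561):
  round: 561 × 3/4 = 420.75
  wrinkled: 561 × 1/4 = 140.25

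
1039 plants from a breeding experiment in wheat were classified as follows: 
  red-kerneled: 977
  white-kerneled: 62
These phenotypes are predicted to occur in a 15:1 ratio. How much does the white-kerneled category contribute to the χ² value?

0.133

Total ratio parts = 16. Expected numbers out of 1039:
  red-kerneled: 1039 × 15/16 = 974.0625
  white-kerneled: 1039 × 1/16 = 64.9375
Contribution of white-kerneled: (62 − 64.9375)² / 64.9375 = 0.1329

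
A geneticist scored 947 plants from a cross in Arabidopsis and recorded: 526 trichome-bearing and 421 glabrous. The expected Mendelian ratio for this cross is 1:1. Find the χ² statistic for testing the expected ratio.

Under the 1:1 hypothesis (Σ ratio = 2, N = 947):
  trichome-bearing: 947 × 1/2 = 473.5
  glabrous: 947 × 1/2 = 473.5
χ² = Σ (O − E)² / E
  trichome-bearing: (526 − 473.5)² / 473.5 = 5.8210
  glabrous: (421 − 473.5)² / 473.5 = 5.8210
χ² = 5.8210 + 5.8210 = 11.642

11.642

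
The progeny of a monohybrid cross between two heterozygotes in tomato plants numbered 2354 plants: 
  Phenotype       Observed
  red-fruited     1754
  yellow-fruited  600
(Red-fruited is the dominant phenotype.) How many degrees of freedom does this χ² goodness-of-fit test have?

1

For a monohybrid cross between heterozygotes with complete dominance, the expected phenotypic ratio is 3:1.
A goodness-of-fit test with 2 phenotype classes has df = 2 − 1 = 1.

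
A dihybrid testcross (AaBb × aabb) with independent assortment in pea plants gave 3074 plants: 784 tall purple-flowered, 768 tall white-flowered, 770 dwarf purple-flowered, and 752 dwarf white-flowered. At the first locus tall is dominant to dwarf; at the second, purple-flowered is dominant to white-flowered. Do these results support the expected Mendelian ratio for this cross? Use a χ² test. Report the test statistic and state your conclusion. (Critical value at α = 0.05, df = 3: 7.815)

A dihybrid testcross with independent assortment gives a 1:1:1:1 ratio.
The 1:1:1:1 ratio has 4 parts, so with N = 3074 the expected counts are:
  tall purple-flowered: 3074 × 1/4 = 768.5
  tall white-flowered: 3074 × 1/4 = 768.5
  dwarf purple-flowered: 3074 × 1/4 = 768.5
  dwarf white-flowered: 3074 × 1/4 = 768.5
χ² = Σ (O − E)² / E
  tall purple-flowered: (784 − 768.5)² / 768.5 = 0.3126
  tall white-flowered: (768 − 768.5)² / 768.5 = 0.0003
  dwarf purple-flowered: (770 − 768.5)² / 768.5 = 0.0029
  dwarf white-flowered: (752 − 768.5)² / 768.5 = 0.3543
χ² = 0.3126 + 0.0003 + 0.0029 + 0.3543 = 0.6701 ≈ 0.670
Degrees of freedom = 4 − 1 = 3; critical value at α = 0.05 is 7.815.
Since 0.670 < 7.815, we fail to reject the null hypothesis — the data are consistent with the 1:1:1:1 ratio.

0.670; consistent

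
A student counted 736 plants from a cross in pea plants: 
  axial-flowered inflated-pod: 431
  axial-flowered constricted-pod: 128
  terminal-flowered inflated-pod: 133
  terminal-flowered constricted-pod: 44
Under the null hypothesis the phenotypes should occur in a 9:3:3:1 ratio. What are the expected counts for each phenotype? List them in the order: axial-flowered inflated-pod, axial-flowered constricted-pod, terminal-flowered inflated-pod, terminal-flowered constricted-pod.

414, 138, 138, 46

Total ratio parts = 16. Expected numbers out of 736:
  axial-flowered inflated-pod: 736 × 9/16 = 414
  axial-flowered constricted-pod: 736 × 3/16 = 138
  terminal-flowered inflated-pod: 736 × 3/16 = 138
  terminal-flowered constricted-pod: 736 × 1/16 = 46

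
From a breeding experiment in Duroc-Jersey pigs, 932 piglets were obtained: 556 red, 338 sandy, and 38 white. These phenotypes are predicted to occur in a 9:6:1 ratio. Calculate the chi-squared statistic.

Expected counts for N = 932 under a 9:6:1 ratio (total parts = 16):
  red: 932 × 9/16 = 524.25
  sandy: 932 × 6/16 = 349.5
  white: 932 × 1/16 = 58.25
χ² = Σ (O − E)² / E
  red: (556 − 524.25)² / 524.25 = 1.9229
  sandy: (338 − 349.5)² / 349.5 = 0.3784
  white: (38 − 58.25)² / 58.25 = 7.0397
χ² = 1.9229 + 0.3784 + 7.0397 = 9.341

9.341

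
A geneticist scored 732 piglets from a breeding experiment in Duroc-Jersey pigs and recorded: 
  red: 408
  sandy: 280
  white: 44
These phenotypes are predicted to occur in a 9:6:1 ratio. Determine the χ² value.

Total ratio parts = 16. Expected numbers out of 732:
  red: 732 × 9/16 = 411.75
  sandy: 732 × 6/16 = 274.5
  white: 732 × 1/16 = 45.75
χ² = Σ (O − E)² / E
  red: (408 − 411.75)² / 411.75 = 0.0342
  sandy: (280 − 274.5)² / 274.5 = 0.1102
  white: (44 − 45.75)² / 45.75 = 0.0669
χ² = 0.0342 + 0.1102 + 0.0669 = 0.2113 ≈ 0.211

0.211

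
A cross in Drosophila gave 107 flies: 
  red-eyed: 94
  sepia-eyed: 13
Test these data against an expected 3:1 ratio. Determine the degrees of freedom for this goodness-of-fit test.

1

A goodness-of-fit test with 2 phenotype classes has df = 2 − 1 = 1.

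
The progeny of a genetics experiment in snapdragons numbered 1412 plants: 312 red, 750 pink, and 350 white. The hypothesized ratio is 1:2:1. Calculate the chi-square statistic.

The 1:2:1 ratio has 4 parts, so with N = 1412 the expected counts are:
  red: 1412 × 1/4 = 353
  pink: 1412 × 2/4 = 706
  white: 1412 × 1/4 = 353
χ² = Σ (O − E)² / E
  red: (312 − 353)² / 353 = 4.7620
  pink: (750 − 706)² / 706 = 2.7422
  white: (350 − 353)² / 353 = 0.0255
χ² = 4.7620 + 2.7422 + 0.0255 = 7.5297 ≈ 7.530

7.530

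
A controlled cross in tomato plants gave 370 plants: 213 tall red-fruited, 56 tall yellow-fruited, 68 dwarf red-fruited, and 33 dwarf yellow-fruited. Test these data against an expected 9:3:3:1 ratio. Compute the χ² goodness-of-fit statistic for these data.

Expected counts for N = 370 under a 9:3:3:1 ratio (total parts = 16):
  tall red-fruited: 370 × 9/16 = 208.125
  tall yellow-fruited: 370 × 3/16 = 69.375
  dwarf red-fruited: 370 × 3/16 = 69.375
  dwarf yellow-fruited: 370 × 1/16 = 23.125
χ² = Σ (O − E)² / E
  tall red-fruited: (213 − 208.125)² / 208.125 = 0.1142
  tall yellow-fruited: (56 − 69.375)² / 69.375 = 2.5786
  dwarf red-fruited: (68 − 69.375)² / 69.375 = 0.0273
  dwarf yellow-fruited: (33 − 23.125)² / 23.125 = 4.2169
χ² = 0.1142 + 2.5786 + 0.0273 + 4.2169 = 6.937

6.937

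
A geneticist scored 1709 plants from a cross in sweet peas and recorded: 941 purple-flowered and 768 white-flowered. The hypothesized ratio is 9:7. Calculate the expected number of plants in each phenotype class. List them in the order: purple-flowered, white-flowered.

Expected counts for N = 1709 under a 9:7 ratio (total parts = 16):
  purple-flowered: 1709 × 9/16 = 961.3125
  white-flowered: 1709 × 7/16 = 747.6875

961.3125, 747.6875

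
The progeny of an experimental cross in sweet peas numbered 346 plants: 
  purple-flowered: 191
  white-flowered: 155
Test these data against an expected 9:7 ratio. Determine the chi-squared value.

Expected counts for N = 346 under a 9:7 ratio (total parts = 16):
  purple-flowered: 346 × 9/16 = 194.625
  white-flowered: 346 × 7/16 = 151.375
χ² = Σ (O − E)² / E
  purple-flowered: (191 − 194.625)² / 194.625 = 0.0675
  white-flowered: (155 − 151.375)² / 151.375 = 0.0868
χ² = 0.0675 + 0.0868 = 0.1543 ≈ 0.154

0.154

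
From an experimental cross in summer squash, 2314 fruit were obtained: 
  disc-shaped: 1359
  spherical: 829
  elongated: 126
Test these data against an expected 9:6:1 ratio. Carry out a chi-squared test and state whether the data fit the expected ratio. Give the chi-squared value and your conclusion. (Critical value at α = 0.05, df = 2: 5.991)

Under the 9:6:1 hypothesis (Σ ratio = 16, N = 2314):
  disc-shaped: 2314 × 9/16 = 1301.625
  spherical: 2314 × 6/16 = 867.75
  elongated: 2314 × 1/16 = 144.625
χ² = Σ (O − E)² / E
  disc-shaped: (1359 − 1301.625)² / 1301.625 = 2.5291
  spherical: (829 − 867.75)² / 867.75 = 1.7304
  elongated: (126 − 144.625)² / 144.625 = 2.3986
χ² = 2.5291 + 1.7304 + 2.3986 = 6.6581 ≈ 6.658
Degrees of freedom = 3 − 1 = 2; critical value at α = 0.05 is 5.991.
Since 6.658 > 5.991, we reject the null hypothesis — the data do not fit the 9:6:1 ratio.

6.658; not consistent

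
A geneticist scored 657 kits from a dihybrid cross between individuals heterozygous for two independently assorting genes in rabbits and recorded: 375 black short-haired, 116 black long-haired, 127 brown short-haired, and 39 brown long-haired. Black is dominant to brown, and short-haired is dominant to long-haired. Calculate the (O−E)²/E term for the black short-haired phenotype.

0.080

A dihybrid F₂ with independent assortment and complete dominance at both loci gives a 9:3:3:1 phenotypic ratio.
Under the 9:3:3:1 hypothesis (Σ ratio = 16, N = 657):
  black short-haired: 657 × 9/16 = 369.5625
  black long-haired: 657 × 3/16 = 123.1875
  brown short-haired: 657 × 3/16 = 123.1875
  brown long-haired: 657 × 1/16 = 41.0625
Contribution of black short-haired: (375 − 369.5625)² / 369.5625 = 0.0800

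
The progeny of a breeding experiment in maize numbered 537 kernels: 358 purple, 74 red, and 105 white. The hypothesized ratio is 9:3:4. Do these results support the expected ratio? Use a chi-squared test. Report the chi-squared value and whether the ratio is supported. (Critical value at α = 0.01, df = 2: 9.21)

The 9:3:4 ratio has 16 parts, so with N = 537 the expected counts are:
  purple: 537 × 9/16 = 302.0625
  red: 537 × 3/16 = 100.6875
  white: 537 × 4/16 = 134.25
χ² = Σ (O − E)² / E
  purple: (358 − 302.0625)² / 302.0625 = 10.3588
  red: (74 − 100.6875)² / 100.6875 = 7.0736
  white: (105 − 134.25)² / 134.25 = 6.3729
χ² = 10.3588 + 7.0736 + 6.3729 = 23.8053 ≈ 23.805
Degrees of freedom = 3 − 1 = 2; critical value at α = 0.01 is 9.21.
Since 23.805 > 9.21, we reject the null hypothesis — the data do not fit the 9:3:4 ratio.

23.805; not consistent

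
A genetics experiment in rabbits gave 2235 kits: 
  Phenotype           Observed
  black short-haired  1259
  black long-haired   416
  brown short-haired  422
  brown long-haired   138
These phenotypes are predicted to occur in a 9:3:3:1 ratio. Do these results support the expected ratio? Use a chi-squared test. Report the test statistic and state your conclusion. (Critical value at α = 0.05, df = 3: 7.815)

The 9:3:3:1 ratio has 16 parts, so with N = 2235 the expected counts are:
  black short-haired: 2235 × 9/16 = 1257.1875
  black long-haired: 2235 × 3/16 = 419.0625
  brown short-haired: 2235 × 3/16 = 419.0625
  brown long-haired: 2235 × 1/16 = 139.6875
χ² = Σ (O − E)² / E
  black short-haired: (1259 − 1257.1875)² / 1257.1875 = 0.0026
  black long-haired: (416 − 419.0625)² / 419.0625 = 0.0224
  brown short-haired: (422 − 419.0625)² / 419.0625 = 0.0206
  brown long-haired: (138 − 139.6875)² / 139.6875 = 0.0204
χ² = 0.0026 + 0.0224 + 0.0206 + 0.0204 = 0.066
Degrees of freedom = 4 − 1 = 3; critical value at α = 0.05 is 7.815.
Since 0.066 < 7.815, we fail to reject the null hypothesis — the data are consistent with the 9:3:3:1 ratio.

0.066; consistent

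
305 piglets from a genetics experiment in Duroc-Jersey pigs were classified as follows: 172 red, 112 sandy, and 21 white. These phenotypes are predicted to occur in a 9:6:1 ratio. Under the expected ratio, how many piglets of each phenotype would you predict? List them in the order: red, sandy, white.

171.5625, 114.375, 19.0625

Total ratio parts = 16. Expected numbers out of 305:
  red: 305 × 9/16 = 171.5625
  sandy: 305 × 6/16 = 114.375
  white: 305 × 1/16 = 19.0625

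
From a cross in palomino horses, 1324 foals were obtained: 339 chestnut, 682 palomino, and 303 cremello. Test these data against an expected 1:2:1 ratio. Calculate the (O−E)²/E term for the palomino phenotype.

Expected counts for N = 1324 under a 1:2:1 ratio (total parts = 4):
  chestnut: 1324 × 1/4 = 331
  palomino: 1324 × 2/4 = 662
  cremello: 1324 × 1/4 = 331
Contribution of palomino: (682 − 662)² / 662 = 0.6042

0.604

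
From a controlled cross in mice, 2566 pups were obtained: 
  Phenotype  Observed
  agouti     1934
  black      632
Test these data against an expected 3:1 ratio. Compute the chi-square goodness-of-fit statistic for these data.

The 3:1 ratio has 4 parts, so with N = 2566 the expected counts are:
  agouti: 2566 × 3/4 = 1924.5
  black: 2566 × 1/4 = 641.5
χ² = Σ (O − E)² / E
  agouti: (1934 − 1924.5)² / 1924.5 = 0.0469
  black: (632 − 641.5)² / 641.5 = 0.1407
χ² = 0.0469 + 0.1407 = 0.1876 ≈ 0.188

0.188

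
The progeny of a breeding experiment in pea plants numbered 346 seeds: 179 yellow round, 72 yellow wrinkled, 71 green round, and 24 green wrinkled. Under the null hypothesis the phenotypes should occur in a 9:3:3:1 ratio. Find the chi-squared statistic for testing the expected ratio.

2.876

Expected counts for N = 346 under a 9:3:3:1 ratio (total parts = 16):
  yellow round: 346 × 9/16 = 194.625
  yellow wrinkled: 346 × 3/16 = 64.875
  green round: 346 × 3/16 = 64.875
  green wrinkled: 346 × 1/16 = 21.625
χ² = Σ (O − E)² / E
  yellow round: (179 − 194.625)² / 194.625 = 1.2544
  yellow wrinkled: (72 − 64.875)² / 64.875 = 0.7825
  green round: (71 − 64.875)² / 64.875 = 0.5783
  green wrinkled: (24 − 21.625)² / 21.625 = 0.2608
χ² = 1.2544 + 0.7825 + 0.5783 + 0.2608 = 2.876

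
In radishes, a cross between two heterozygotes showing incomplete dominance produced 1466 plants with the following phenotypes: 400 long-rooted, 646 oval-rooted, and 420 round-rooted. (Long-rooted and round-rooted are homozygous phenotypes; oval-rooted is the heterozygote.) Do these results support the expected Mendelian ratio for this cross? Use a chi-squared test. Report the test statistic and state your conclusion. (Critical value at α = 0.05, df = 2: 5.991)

With incomplete dominance, a heterozygote × heterozygote cross gives a 1:2:1 phenotypic ratio.
Total ratio parts = 4. Expected numbers out of 1466:
  long-rooted: 1466 × 1/4 = 366.5
  oval-rooted: 1466 × 2/4 = 733
  round-rooted: 1466 × 1/4 = 366.5
χ² = Σ (O − E)² / E
  long-rooted: (400 − 366.5)² / 366.5 = 3.0621
  oval-rooted: (646 − 733)² / 733 = 10.3261
  round-rooted: (420 − 366.5)² / 366.5 = 7.8097
χ² = 3.0621 + 10.3261 + 7.8097 = 21.1979 ≈ 21.198
Degrees of freedom = 3 − 1 = 2; critical value at α = 0.05 is 5.991.
Since 21.198 > 5.991, we reject the null hypothesis — the data do not fit the 1:2:1 ratio.

21.198; not consistent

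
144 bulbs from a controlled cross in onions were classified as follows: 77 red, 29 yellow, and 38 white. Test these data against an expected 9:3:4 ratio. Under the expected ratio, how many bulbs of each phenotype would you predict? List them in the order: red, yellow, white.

Under the 9:3:4 hypothesis (Σ ratio = 16, N = 144):
  red: 144 × 9/16 = 81
  yellow: 144 × 3/16 = 27
  white: 144 × 4/16 = 36

81, 27, 36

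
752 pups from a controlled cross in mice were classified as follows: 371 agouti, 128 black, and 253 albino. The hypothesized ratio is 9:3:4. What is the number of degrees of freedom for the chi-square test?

A goodness-of-fit test with 3 phenotype classes has df = 3 − 1 = 2.

2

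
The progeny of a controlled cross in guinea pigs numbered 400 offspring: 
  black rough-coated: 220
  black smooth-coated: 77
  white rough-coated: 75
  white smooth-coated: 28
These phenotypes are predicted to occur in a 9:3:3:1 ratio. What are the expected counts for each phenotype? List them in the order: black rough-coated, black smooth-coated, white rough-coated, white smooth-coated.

Total ratio parts = 16. Expected numbers out of 400:
  black rough-coated: 400 × 9/16 = 225
  black smooth-coated: 400 × 3/16 = 75
  white rough-coated: 400 × 3/16 = 75
  white smooth-coated: 400 × 1/16 = 25

225, 75, 75, 25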